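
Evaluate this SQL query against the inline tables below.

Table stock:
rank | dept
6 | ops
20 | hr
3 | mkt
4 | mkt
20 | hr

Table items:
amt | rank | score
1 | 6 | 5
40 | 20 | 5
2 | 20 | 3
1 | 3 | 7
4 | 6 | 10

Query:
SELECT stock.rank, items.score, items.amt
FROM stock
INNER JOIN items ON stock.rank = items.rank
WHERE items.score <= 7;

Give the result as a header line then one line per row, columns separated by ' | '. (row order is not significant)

After JOIN items (7 rows):
stock.rank | stock.dept | items.amt | items.rank | items.score
6 | ops | 1 | 6 | 5
6 | ops | 4 | 6 | 10
20 | hr | 40 | 20 | 5
20 | hr | 2 | 20 | 3
3 | mkt | 1 | 3 | 7
20 | hr | 40 | 20 | 5
20 | hr | 2 | 20 | 3
After WHERE (6 rows):
stock.rank | stock.dept | items.amt | items.rank | items.score
6 | ops | 1 | 6 | 5
20 | hr | 40 | 20 | 5
20 | hr | 2 | 20 | 3
3 | mkt | 1 | 3 | 7
20 | hr | 40 | 20 | 5
20 | hr | 2 | 20 | 3
After SELECT (6 rows):
stock.rank | items.score | items.amt
6 | 5 | 1
20 | 5 | 40
20 | 3 | 2
3 | 7 | 1
20 | 5 | 40
20 | 3 | 2

== RESULT ==
stock.rank | items.score | items.amt
6 | 5 | 1
20 | 5 | 40
20 | 3 | 2
3 | 7 | 1
20 | 5 | 40
20 | 3 | 2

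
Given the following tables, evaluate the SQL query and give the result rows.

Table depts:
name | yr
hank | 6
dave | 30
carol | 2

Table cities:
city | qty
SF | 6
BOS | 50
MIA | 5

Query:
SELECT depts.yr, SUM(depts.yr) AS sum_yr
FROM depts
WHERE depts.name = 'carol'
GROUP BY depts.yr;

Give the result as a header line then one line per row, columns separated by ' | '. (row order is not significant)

== RESULT ==
depts.yr | sum_yr
2 | 2

Derivation:
After WHERE (1 rows):
depts.name | depts.yr
carol | 2
After GROUP BY (1 rows):
depts.yr | sum_yr
2 | 2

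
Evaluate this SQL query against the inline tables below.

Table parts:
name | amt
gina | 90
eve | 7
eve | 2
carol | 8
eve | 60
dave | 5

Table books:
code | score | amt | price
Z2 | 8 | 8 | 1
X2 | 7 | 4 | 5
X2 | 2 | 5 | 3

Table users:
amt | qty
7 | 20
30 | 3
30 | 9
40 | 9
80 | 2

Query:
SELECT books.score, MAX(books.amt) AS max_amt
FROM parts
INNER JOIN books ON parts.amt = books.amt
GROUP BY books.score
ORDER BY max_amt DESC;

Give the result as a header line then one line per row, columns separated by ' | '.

After JOIN books (2 rows):
parts.name | parts.amt | books.code | books.score | books.amt | books.price
carol | 8 | Z2 | 8 | 8 | 1
dave | 5 | X2 | 2 | 5 | 3
After GROUP BY (2 rows):
books.score | max_amt
8 | 8
2 | 5
After ORDER BY (2 rows):
books.score | max_amt
8 | 8
2 | 5

== RESULT ==
books.score | max_amt
8 | 8
2 | 5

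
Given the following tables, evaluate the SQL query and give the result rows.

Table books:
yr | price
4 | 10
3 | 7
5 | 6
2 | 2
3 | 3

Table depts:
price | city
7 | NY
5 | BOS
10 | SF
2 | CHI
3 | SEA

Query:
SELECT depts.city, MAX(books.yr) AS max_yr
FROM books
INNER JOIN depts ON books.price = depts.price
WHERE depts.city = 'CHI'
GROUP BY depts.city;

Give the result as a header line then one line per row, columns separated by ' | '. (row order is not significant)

After JOIN depts (4 rows):
books.yr | books.price | depts.price | depts.city
4 | 10 | 10 | SF
3 | 7 | 7 | NY
2 | 2 | 2 | CHI
3 | 3 | 3 | SEA
After WHERE (1 rows):
books.yr | books.price | depts.price | depts.city
2 | 2 | 2 | CHI
After GROUP BY (1 rows):
depts.city | max_yr
CHI | 2

== RESULT ==
depts.city | max_yr
CHI | 2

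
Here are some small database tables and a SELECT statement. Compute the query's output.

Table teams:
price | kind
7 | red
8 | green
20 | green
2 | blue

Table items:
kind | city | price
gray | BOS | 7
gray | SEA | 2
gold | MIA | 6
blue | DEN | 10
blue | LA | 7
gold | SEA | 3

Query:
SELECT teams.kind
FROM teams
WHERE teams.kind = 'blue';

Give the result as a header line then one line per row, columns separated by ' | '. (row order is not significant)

After WHERE (1 rows):
teams.price | teams.kind
2 | blue
After SELECT (1 rows):
teams.kind
blue

== RESULT ==
teams.kind
blue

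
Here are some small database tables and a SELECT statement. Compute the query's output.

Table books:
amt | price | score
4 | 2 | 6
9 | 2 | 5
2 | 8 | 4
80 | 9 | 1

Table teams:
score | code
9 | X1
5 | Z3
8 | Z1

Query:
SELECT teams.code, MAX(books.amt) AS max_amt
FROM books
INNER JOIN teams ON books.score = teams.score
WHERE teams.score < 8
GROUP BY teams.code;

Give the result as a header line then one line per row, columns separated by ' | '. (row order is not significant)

After JOIN teams (1 rows):
books.amt | books.price | books.score | teams.score | teams.code
9 | 2 | 5 | 5 | Z3
After WHERE (1 rows):
books.amt | books.price | books.score | teams.score | teams.code
9 | 2 | 5 | 5 | Z3
After GROUP BY (1 rows):
teams.code | max_amt
Z3 | 9

== RESULT ==
teams.code | max_amt
Z3 | 9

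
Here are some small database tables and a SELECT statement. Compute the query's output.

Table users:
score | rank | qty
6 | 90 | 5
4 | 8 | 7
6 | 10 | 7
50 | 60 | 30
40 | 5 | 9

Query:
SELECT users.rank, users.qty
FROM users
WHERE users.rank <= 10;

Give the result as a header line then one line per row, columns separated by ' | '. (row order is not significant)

== RESULT ==
users.rank | users.qty
8 | 7
10 | 7
5 | 9

Derivation:
After WHERE (3 rows):
users.score | users.rank | users.qty
4 | 8 | 7
6 | 10 | 7
40 | 5 | 9
After SELECT (3 rows):
users.rank | users.qty
8 | 7
10 | 7
5 | 9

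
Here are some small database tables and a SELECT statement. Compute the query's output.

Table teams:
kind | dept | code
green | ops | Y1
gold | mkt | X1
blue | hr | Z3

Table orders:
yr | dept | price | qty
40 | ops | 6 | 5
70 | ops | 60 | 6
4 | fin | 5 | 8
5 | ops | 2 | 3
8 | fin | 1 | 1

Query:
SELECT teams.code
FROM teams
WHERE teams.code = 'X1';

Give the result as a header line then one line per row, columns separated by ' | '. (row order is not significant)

After WHERE (1 rows):
teams.kind | teams.dept | teams.code
gold | mkt | X1
After SELECT (1 rows):
teams.code
X1

== RESULT ==
teams.code
X1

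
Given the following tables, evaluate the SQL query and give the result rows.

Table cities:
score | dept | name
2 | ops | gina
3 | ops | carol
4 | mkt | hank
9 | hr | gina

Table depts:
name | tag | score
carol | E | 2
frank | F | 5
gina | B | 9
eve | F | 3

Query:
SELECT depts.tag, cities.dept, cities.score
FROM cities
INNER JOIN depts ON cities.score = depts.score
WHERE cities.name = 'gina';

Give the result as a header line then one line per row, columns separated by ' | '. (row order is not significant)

After JOIN depts (3 rows):
cities.score | cities.dept | cities.name | depts.name | depts.tag | depts.score
2 | ops | gina | carol | E | 2
3 | ops | carol | eve | F | 3
9 | hr | gina | gina | B | 9
After WHERE (2 rows):
cities.score | cities.dept | cities.name | depts.name | depts.tag | depts.score
2 | ops | gina | carol | E | 2
9 | hr | gina | gina | B | 9
After SELECT (2 rows):
depts.tag | cities.dept | cities.score
E | ops | 2
B | hr | 9

== RESULT ==
depts.tag | cities.dept | cities.score
E | ops | 2
B | hr | 9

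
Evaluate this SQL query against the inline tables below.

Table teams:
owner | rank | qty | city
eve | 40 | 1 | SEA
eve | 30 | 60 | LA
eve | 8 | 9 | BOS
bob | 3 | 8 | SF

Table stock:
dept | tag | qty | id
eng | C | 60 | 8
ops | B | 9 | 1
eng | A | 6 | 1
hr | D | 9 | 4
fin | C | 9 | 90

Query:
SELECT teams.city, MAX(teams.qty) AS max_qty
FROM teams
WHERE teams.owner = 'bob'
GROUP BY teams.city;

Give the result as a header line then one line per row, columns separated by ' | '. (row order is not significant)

== RESULT ==
teams.city | max_qty
SF | 8

Derivation:
After WHERE (1 rows):
teams.owner | teams.rank | teams.qty | teams.city
bob | 3 | 8 | SF
After GROUP BY (1 rows):
teams.city | max_qty
SF | 8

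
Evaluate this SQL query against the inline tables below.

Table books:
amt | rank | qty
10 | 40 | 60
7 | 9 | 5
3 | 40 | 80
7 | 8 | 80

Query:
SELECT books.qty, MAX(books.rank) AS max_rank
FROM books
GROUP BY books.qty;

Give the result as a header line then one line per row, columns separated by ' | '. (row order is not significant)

== RESULT ==
books.qty | max_rank
60 | 40
5 | 9
80 | 40

Derivation:
After GROUP BY (3 rows):
books.qty | max_rank
60 | 40
5 | 9
80 | 40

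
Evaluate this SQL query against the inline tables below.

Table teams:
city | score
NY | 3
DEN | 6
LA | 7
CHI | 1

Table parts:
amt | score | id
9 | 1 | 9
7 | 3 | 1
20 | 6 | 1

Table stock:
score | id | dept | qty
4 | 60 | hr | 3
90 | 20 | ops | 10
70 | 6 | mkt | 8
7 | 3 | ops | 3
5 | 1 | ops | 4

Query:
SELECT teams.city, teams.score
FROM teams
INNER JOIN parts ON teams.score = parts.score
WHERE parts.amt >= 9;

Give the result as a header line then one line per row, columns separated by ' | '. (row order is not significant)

After JOIN parts (3 rows):
teams.city | teams.score | parts.amt | parts.score | parts.id
NY | 3 | 7 | 3 | 1
DEN | 6 | 20 | 6 | 1
CHI | 1 | 9 | 1 | 9
After WHERE (2 rows):
teams.city | teams.score | parts.amt | parts.score | parts.id
DEN | 6 | 20 | 6 | 1
CHI | 1 | 9 | 1 | 9
After SELECT (2 rows):
teams.city | teams.score
DEN | 6
CHI | 1

== RESULT ==
teams.city | teams.score
DEN | 6
CHI | 1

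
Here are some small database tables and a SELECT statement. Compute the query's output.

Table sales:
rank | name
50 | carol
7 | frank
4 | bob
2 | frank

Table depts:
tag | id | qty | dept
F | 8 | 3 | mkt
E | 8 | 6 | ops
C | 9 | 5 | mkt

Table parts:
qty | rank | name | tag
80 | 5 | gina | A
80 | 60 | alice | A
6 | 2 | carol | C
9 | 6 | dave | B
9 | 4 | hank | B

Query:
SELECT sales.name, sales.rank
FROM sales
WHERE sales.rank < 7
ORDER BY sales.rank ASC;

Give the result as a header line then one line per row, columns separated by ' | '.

After WHERE (2 rows):
sales.rank | sales.name
4 | bob
2 | frank
After SELECT (2 rows):
sales.name | sales.rank
bob | 4
frank | 2
After ORDER BY (2 rows):
sales.name | sales.rank
frank | 2
bob | 4

== RESULT ==
sales.name | sales.rank
frank | 2
bob | 4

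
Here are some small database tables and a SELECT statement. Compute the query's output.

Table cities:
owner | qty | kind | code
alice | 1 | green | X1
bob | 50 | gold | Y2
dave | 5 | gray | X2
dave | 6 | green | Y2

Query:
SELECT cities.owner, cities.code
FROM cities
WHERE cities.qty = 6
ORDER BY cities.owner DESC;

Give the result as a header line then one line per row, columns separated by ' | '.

== RESULT ==
cities.owner | cities.code
dave | Y2

Derivation:
After WHERE (1 rows):
cities.owner | cities.qty | cities.kind | cities.code
dave | 6 | green | Y2
After SELECT (1 rows):
cities.owner | cities.code
dave | Y2
After ORDER BY (1 rows):
cities.owner | cities.code
dave | Y2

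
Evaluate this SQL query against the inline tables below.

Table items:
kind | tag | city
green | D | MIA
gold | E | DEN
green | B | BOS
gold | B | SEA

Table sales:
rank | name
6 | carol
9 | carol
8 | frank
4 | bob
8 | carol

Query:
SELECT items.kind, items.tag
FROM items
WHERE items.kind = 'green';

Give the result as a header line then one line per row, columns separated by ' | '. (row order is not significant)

== RESULT ==
items.kind | items.tag
green | D
green | B

Derivation:
After WHERE (2 rows):
items.kind | items.tag | items.city
green | D | MIA
green | B | BOS
After SELECT (2 rows):
items.kind | items.tag
green | D
green | B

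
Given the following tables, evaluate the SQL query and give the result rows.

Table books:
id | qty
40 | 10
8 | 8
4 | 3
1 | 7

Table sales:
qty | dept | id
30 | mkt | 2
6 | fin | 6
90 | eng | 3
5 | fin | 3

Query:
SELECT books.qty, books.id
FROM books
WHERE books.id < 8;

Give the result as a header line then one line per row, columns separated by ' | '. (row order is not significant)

== RESULT ==
books.qty | books.id
3 | 4
7 | 1

Derivation:
After WHERE (2 rows):
books.id | books.qty
4 | 3
1 | 7
After SELECT (2 rows):
books.qty | books.id
3 | 4
7 | 1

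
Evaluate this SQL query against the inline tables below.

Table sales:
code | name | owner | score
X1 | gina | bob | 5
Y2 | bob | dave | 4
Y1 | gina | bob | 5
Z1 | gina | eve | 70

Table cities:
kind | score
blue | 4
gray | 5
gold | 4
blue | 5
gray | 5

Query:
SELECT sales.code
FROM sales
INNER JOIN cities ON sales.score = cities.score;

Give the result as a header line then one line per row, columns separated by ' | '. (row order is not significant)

== RESULT ==
sales.code
X1
X1
X1
Y2
Y2
Y1
Y1
Y1

Derivation:
After JOIN cities (8 rows):
sales.code | sales.name | sales.owner | sales.score | cities.kind | cities.score
X1 | gina | bob | 5 | gray | 5
X1 | gina | bob | 5 | blue | 5
X1 | gina | bob | 5 | gray | 5
Y2 | bob | dave | 4 | blue | 4
Y2 | bob | dave | 4 | gold | 4
Y1 | gina | bob | 5 | gray | 5
Y1 | gina | bob | 5 | blue | 5
Y1 | gina | bob | 5 | gray | 5
After SELECT (8 rows):
sales.code
X1
X1
X1
Y2
Y2
Y1
Y1
Y1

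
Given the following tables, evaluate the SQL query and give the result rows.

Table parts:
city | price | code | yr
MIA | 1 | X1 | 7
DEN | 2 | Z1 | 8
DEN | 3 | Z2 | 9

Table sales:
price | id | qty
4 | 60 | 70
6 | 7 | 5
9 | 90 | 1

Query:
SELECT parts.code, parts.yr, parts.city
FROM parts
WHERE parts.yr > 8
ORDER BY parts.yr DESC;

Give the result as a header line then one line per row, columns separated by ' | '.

After WHERE (1 rows):
parts.city | parts.price | parts.code | parts.yr
DEN | 3 | Z2 | 9
After SELECT (1 rows):
parts.code | parts.yr | parts.city
Z2 | 9 | DEN
After ORDER BY (1 rows):
parts.code | parts.yr | parts.city
Z2 | 9 | DEN

== RESULT ==
parts.code | parts.yr | parts.city
Z2 | 9 | DEN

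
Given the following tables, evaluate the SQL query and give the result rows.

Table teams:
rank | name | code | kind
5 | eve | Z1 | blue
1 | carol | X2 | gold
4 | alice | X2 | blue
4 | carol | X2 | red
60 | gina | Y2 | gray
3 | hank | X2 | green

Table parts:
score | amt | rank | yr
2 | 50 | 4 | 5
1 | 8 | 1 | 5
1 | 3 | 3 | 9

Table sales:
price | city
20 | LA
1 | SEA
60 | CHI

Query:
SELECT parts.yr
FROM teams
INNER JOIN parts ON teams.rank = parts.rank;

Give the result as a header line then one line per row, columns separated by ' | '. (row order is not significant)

== RESULT ==
parts.yr
5
5
5
9

Derivation:
After JOIN parts (4 rows):
teams.rank | teams.name | teams.code | teams.kind | parts.score | parts.amt | parts.rank | parts.yr
1 | carol | X2 | gold | 1 | 8 | 1 | 5
4 | alice | X2 | blue | 2 | 50 | 4 | 5
4 | carol | X2 | red | 2 | 50 | 4 | 5
3 | hank | X2 | green | 1 | 3 | 3 | 9
After SELECT (4 rows):
parts.yr
5
5
5
9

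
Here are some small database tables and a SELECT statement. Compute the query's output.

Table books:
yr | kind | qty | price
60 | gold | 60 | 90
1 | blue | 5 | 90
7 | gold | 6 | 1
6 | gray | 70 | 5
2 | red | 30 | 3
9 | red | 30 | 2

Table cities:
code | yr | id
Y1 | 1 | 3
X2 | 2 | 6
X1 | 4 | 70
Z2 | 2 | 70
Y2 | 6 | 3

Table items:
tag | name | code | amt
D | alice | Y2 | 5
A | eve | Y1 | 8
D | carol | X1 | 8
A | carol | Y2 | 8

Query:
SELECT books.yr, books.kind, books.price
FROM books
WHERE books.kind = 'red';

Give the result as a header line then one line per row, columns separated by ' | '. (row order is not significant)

After WHERE (2 rows):
books.yr | books.kind | books.qty | books.price
2 | red | 30 | 3
9 | red | 30 | 2
After SELECT (2 rows):
books.yr | books.kind | books.price
2 | red | 3
9 | red | 2

== RESULT ==
books.yr | books.kind | books.price
2 | red | 3
9 | red | 2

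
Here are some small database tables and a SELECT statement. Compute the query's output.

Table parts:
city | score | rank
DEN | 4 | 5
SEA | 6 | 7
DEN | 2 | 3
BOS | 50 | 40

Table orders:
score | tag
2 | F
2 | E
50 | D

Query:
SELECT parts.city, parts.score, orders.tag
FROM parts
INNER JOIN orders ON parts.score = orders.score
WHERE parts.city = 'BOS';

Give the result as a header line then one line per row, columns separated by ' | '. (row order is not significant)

After JOIN orders (3 rows):
parts.city | parts.score | parts.rank | orders.score | orders.tag
DEN | 2 | 3 | 2 | F
DEN | 2 | 3 | 2 | E
BOS | 50 | 40 | 50 | D
After WHERE (1 rows):
parts.city | parts.score | parts.rank | orders.score | orders.tag
BOS | 50 | 40 | 50 | D
After SELECT (1 rows):
parts.city | parts.score | orders.tag
BOS | 50 | D

== RESULT ==
parts.city | parts.score | orders.tag
BOS | 50 | D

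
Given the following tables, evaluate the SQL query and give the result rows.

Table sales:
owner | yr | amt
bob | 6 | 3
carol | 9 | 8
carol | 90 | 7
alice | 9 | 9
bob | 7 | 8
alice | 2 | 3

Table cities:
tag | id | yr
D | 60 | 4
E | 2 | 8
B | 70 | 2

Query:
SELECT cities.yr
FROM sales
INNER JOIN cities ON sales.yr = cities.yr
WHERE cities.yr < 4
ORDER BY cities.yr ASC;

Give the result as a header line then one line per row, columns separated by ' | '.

== RESULT ==
cities.yr
2

Derivation:
After JOIN cities (1 rows):
sales.owner | sales.yr | sales.amt | cities.tag | cities.id | cities.yr
alice | 2 | 3 | B | 70 | 2
After WHERE (1 rows):
sales.owner | sales.yr | sales.amt | cities.tag | cities.id | cities.yr
alice | 2 | 3 | B | 70 | 2
After SELECT (1 rows):
cities.yr
2
After ORDER BY (1 rows):
cities.yr
2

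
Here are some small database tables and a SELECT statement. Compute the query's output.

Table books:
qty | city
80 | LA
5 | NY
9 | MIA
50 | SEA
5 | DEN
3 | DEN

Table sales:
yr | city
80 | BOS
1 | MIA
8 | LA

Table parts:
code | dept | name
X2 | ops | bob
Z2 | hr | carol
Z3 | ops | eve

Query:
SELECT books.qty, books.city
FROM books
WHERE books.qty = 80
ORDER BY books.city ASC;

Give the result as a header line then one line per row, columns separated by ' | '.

After WHERE (1 rows):
books.qty | books.city
80 | LA
After SELECT (1 rows):
books.qty | books.city
80 | LA
After ORDER BY (1 rows):
books.qty | books.city
80 | LA

== RESULT ==
books.qty | books.city
80 | LA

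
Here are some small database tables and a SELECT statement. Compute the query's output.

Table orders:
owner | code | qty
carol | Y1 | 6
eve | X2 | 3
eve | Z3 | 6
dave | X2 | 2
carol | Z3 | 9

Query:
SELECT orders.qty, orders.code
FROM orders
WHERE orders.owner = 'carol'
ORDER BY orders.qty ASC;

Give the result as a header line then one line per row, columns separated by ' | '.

After WHERE (2 rows):
orders.owner | orders.code | orders.qty
carol | Y1 | 6
carol | Z3 | 9
After SELECT (2 rows):
orders.qty | orders.code
6 | Y1
9 | Z3
After ORDER BY (2 rows):
orders.qty | orders.code
6 | Y1
9 | Z3

== RESULT ==
orders.qty | orders.code
6 | Y1
9 | Z3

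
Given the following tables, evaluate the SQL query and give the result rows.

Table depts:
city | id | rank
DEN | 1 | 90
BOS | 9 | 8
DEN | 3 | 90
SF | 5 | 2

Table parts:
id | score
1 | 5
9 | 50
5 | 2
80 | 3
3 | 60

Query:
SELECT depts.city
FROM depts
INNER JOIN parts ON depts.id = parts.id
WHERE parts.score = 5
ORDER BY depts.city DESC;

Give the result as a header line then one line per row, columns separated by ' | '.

After JOIN parts (4 rows):
depts.city | depts.id | depts.rank | parts.id | parts.score
DEN | 1 | 90 | 1 | 5
BOS | 9 | 8 | 9 | 50
DEN | 3 | 90 | 3 | 60
SF | 5 | 2 | 5 | 2
After WHERE (1 rows):
depts.city | depts.id | depts.rank | parts.id | parts.score
DEN | 1 | 90 | 1 | 5
After SELECT (1 rows):
depts.city
DEN
After ORDER BY (1 rows):
depts.city
DEN

== RESULT ==
depts.city
DEN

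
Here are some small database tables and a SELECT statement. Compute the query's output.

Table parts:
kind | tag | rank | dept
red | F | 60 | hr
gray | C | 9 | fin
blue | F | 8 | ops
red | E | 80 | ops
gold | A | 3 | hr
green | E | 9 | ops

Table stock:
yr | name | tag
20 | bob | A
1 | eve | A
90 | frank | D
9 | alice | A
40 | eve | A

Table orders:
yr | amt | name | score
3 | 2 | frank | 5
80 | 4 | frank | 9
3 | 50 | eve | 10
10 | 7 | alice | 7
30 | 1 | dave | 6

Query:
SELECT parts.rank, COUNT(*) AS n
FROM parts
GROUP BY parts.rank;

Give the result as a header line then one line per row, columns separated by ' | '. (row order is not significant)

== RESULT ==
parts.rank | n
60 | 1
9 | 2
8 | 1
80 | 1
3 | 1

Derivation:
After GROUP BY (5 rows):
parts.rank | n
60 | 1
9 | 2
8 | 1
80 | 1
3 | 1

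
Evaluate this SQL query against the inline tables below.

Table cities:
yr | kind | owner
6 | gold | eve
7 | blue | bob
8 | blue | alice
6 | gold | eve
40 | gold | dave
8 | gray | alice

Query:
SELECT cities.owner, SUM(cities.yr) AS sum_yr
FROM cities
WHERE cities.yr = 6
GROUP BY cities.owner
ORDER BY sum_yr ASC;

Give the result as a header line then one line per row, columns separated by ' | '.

After WHERE (2 rows):
cities.yr | cities.kind | cities.owner
6 | gold | eve
6 | gold | eve
After GROUP BY (1 rows):
cities.owner | sum_yr
eve | 12
After ORDER BY (1 rows):
cities.owner | sum_yr
eve | 12

== RESULT ==
cities.owner | sum_yr
eve | 12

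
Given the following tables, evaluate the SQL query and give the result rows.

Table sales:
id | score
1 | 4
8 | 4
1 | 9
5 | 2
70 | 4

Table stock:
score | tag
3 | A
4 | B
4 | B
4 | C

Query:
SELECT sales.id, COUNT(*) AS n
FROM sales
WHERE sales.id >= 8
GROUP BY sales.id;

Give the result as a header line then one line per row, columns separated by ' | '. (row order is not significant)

After WHERE (2 rows):
sales.id | sales.score
8 | 4
70 | 4
After GROUP BY (2 rows):
sales.id | n
8 | 1
70 | 1

== RESULT ==
sales.id | n
8 | 1
70 | 1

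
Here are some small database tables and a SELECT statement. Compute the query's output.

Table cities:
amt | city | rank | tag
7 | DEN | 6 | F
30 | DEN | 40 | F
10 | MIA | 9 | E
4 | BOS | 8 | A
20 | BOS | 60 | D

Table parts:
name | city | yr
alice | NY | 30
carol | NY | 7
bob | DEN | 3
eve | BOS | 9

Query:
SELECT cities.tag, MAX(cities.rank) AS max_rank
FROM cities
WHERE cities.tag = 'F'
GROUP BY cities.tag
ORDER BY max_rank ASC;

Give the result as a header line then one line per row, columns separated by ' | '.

== RESULT ==
cities.tag | max_rank
F | 40

Derivation:
After WHERE (2 rows):
cities.amt | cities.city | cities.rank | cities.tag
7 | DEN | 6 | F
30 | DEN | 40 | F
After GROUP BY (1 rows):
cities.tag | max_rank
F | 40
After ORDER BY (1 rows):
cities.tag | max_rank
F | 40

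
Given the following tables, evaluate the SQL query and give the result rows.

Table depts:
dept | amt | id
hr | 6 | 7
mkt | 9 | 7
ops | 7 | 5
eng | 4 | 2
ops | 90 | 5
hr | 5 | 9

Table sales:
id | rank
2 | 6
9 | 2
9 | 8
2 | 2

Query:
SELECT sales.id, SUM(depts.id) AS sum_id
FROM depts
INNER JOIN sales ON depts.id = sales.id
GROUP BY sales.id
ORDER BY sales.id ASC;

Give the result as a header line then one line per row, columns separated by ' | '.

== RESULT ==
sales.id | sum_id
2 | 4
9 | 18

Derivation:
After JOIN sales (4 rows):
depts.dept | depts.amt | depts.id | sales.id | sales.rank
eng | 4 | 2 | 2 | 6
eng | 4 | 2 | 2 | 2
hr | 5 | 9 | 9 | 2
hr | 5 | 9 | 9 | 8
After GROUP BY (2 rows):
sales.id | sum_id
2 | 4
9 | 18
After ORDER BY (2 rows):
sales.id | sum_id
2 | 4
9 | 18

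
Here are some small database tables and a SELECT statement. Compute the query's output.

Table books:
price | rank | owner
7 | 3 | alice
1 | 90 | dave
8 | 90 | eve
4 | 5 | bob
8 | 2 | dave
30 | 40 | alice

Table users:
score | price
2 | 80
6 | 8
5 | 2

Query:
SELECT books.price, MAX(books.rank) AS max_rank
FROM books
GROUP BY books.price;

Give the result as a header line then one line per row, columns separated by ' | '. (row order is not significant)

== RESULT ==
books.price | max_rank
7 | 3
1 | 90
8 | 90
4 | 5
30 | 40

Derivation:
After GROUP BY (5 rows):
books.price | max_rank
7 | 3
1 | 90
8 | 90
4 | 5
30 | 40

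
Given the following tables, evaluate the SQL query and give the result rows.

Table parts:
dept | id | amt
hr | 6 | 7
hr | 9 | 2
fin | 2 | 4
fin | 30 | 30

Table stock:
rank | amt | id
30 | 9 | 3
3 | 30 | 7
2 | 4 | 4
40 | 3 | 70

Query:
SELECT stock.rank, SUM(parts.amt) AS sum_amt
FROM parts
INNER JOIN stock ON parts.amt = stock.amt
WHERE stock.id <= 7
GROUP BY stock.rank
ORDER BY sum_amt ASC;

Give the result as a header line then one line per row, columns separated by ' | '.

== RESULT ==
stock.rank | sum_amt
2 | 4
3 | 30

Derivation:
After JOIN stock (2 rows):
parts.dept | parts.id | parts.amt | stock.rank | stock.amt | stock.id
fin | 2 | 4 | 2 | 4 | 4
fin | 30 | 30 | 3 | 30 | 7
After WHERE (2 rows):
parts.dept | parts.id | parts.amt | stock.rank | stock.amt | stock.id
fin | 2 | 4 | 2 | 4 | 4
fin | 30 | 30 | 3 | 30 | 7
After GROUP BY (2 rows):
stock.rank | sum_amt
2 | 4
3 | 30
After ORDER BY (2 rows):
stock.rank | sum_amt
2 | 4
3 | 30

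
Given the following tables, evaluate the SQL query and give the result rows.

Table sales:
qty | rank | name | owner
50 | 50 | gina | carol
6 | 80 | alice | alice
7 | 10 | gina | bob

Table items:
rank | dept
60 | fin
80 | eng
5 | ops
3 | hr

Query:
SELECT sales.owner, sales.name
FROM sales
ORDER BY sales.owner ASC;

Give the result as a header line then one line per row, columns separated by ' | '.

== RESULT ==
sales.owner | sales.name
alice | alice
bob | gina
carol | gina

Derivation:
After SELECT (3 rows):
sales.owner | sales.name
carol | gina
alice | alice
bob | gina
After ORDER BY (3 rows):
sales.owner | sales.name
alice | alice
bob | gina
carol | gina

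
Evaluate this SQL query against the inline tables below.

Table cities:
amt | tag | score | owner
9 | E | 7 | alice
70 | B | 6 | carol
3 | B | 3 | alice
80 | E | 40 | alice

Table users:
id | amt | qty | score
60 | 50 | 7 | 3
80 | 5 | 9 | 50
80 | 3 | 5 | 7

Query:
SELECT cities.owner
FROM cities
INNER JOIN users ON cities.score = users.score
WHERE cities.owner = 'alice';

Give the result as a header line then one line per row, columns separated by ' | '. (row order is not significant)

== RESULT ==
cities.owner
alice
alice

Derivation:
After JOIN users (2 rows):
cities.amt | cities.tag | cities.score | cities.owner | users.id | users.amt | users.qty | users.score
9 | E | 7 | alice | 80 | 3 | 5 | 7
3 | B | 3 | alice | 60 | 50 | 7 | 3
After WHERE (2 rows):
cities.amt | cities.tag | cities.score | cities.owner | users.id | users.amt | users.qty | users.score
9 | E | 7 | alice | 80 | 3 | 5 | 7
3 | B | 3 | alice | 60 | 50 | 7 | 3
After SELECT (2 rows):
cities.owner
alice
alice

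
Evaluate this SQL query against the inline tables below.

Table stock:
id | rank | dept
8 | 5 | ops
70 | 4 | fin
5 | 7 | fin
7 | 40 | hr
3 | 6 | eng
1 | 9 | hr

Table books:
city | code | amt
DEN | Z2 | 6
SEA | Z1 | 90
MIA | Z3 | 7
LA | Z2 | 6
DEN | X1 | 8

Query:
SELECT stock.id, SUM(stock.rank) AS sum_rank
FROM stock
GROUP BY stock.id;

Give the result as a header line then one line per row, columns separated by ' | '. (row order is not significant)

== RESULT ==
stock.id | sum_rank
8 | 5
70 | 4
5 | 7
7 | 40
3 | 6
1 | 9

Derivation:
After GROUP BY (6 rows):
stock.id | sum_rank
8 | 5
70 | 4
5 | 7
7 | 40
3 | 6
1 | 9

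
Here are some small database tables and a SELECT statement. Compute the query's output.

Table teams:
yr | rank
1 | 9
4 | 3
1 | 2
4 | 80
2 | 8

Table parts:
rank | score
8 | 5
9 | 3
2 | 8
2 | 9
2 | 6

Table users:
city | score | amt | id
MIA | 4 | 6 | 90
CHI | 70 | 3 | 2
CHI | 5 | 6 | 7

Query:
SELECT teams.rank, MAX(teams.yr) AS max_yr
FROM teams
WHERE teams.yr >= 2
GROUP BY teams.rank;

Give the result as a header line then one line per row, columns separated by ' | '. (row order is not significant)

After WHERE (3 rows):
teams.yr | teams.rank
4 | 3
4 | 80
2 | 8
After GROUP BY (3 rows):
teams.rank | max_yr
3 | 4
80 | 4
8 | 2

== RESULT ==
teams.rank | max_yr
3 | 4
80 | 4
8 | 2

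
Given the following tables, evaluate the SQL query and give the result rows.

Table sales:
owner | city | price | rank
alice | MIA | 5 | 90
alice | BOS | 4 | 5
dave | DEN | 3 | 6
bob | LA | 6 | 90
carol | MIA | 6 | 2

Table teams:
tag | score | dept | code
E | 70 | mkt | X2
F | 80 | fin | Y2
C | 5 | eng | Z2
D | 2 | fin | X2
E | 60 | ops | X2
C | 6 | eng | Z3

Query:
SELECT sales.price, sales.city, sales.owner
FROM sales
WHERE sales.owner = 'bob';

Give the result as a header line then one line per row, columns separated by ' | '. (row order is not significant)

After WHERE (1 rows):
sales.owner | sales.city | sales.price | sales.rank
bob | LA | 6 | 90
After SELECT (1 rows):
sales.price | sales.city | sales.owner
6 | LA | bob

== RESULT ==
sales.price | sales.city | sales.owner
6 | LA | bob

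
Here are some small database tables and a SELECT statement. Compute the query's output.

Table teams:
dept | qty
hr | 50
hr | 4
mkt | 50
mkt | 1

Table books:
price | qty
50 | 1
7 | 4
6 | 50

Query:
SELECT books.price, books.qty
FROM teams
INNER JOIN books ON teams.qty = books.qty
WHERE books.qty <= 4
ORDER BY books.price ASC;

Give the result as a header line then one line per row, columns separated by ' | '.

After JOIN books (4 rows):
teams.dept | teams.qty | books.price | books.qty
hr | 50 | 6 | 50
hr | 4 | 7 | 4
mkt | 50 | 6 | 50
mkt | 1 | 50 | 1
After WHERE (2 rows):
teams.dept | teams.qty | books.price | books.qty
hr | 4 | 7 | 4
mkt | 1 | 50 | 1
After SELECT (2 rows):
books.price | books.qty
7 | 4
50 | 1
After ORDER BY (2 rows):
books.price | books.qty
7 | 4
50 | 1

== RESULT ==
books.price | books.qty
7 | 4
50 | 1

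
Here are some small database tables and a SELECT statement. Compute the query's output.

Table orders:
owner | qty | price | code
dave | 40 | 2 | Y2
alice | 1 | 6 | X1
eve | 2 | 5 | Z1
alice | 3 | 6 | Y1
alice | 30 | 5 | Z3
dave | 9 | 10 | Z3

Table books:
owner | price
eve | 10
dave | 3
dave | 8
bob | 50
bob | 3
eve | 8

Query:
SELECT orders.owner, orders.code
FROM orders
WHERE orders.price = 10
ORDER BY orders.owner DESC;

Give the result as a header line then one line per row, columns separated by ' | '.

== RESULT ==
orders.owner | orders.code
dave | Z3

Derivation:
After WHERE (1 rows):
orders.owner | orders.qty | orders.price | orders.code
dave | 9 | 10 | Z3
After SELECT (1 rows):
orders.owner | orders.code
dave | Z3
After ORDER BY (1 rows):
orders.owner | orders.code
dave | Z3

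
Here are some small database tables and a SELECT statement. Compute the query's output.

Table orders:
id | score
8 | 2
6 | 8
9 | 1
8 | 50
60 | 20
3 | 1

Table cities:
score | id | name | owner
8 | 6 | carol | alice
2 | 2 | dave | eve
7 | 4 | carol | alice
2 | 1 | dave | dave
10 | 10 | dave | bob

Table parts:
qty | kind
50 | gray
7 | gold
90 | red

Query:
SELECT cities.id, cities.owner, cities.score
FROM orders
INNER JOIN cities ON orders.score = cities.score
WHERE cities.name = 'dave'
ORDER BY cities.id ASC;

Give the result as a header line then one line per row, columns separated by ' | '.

After JOIN cities (3 rows):
orders.id | orders.score | cities.score | cities.id | cities.name | cities.owner
8 | 2 | 2 | 2 | dave | eve
8 | 2 | 2 | 1 | dave | dave
6 | 8 | 8 | 6 | carol | alice
After WHERE (2 rows):
orders.id | orders.score | cities.score | cities.id | cities.name | cities.owner
8 | 2 | 2 | 2 | dave | eve
8 | 2 | 2 | 1 | dave | dave
After SELECT (2 rows):
cities.id | cities.owner | cities.score
2 | eve | 2
1 | dave | 2
After ORDER BY (2 rows):
cities.id | cities.owner | cities.score
1 | dave | 2
2 | eve | 2

== RESULT ==
cities.id | cities.owner | cities.score
1 | dave | 2
2 | eve | 2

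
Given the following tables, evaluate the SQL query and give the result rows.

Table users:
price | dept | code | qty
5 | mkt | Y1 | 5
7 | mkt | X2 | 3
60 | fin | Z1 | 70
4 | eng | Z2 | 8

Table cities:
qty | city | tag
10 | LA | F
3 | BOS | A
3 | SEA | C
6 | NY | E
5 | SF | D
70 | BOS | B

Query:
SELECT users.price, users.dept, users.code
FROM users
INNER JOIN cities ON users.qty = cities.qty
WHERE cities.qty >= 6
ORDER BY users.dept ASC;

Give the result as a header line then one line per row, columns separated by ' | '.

After JOIN cities (4 rows):
users.price | users.dept | users.code | users.qty | cities.qty | cities.city | cities.tag
5 | mkt | Y1 | 5 | 5 | SF | D
7 | mkt | X2 | 3 | 3 | BOS | A
7 | mkt | X2 | 3 | 3 | SEA | C
60 | fin | Z1 | 70 | 70 | BOS | B
After WHERE (1 rows):
users.price | users.dept | users.code | users.qty | cities.qty | cities.city | cities.tag
60 | fin | Z1 | 70 | 70 | BOS | B
After SELECT (1 rows):
users.price | users.dept | users.code
60 | fin | Z1
After ORDER BY (1 rows):
users.price | users.dept | users.code
60 | fin | Z1

== RESULT ==
users.price | users.dept | users.code
60 | fin | Z1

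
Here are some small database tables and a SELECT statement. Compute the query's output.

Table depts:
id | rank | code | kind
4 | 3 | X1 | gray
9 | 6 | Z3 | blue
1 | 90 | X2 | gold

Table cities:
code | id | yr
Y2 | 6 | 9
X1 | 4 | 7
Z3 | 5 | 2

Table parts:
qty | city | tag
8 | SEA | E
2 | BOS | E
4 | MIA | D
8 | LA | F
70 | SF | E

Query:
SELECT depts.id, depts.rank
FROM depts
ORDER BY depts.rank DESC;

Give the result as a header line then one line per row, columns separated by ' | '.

== RESULT ==
depts.id | depts.rank
1 | 90
9 | 6
4 | 3

Derivation:
After SELECT (3 rows):
depts.id | depts.rank
4 | 3
9 | 6
1 | 90
After ORDER BY (3 rows):
depts.id | depts.rank
1 | 90
9 | 6
4 | 3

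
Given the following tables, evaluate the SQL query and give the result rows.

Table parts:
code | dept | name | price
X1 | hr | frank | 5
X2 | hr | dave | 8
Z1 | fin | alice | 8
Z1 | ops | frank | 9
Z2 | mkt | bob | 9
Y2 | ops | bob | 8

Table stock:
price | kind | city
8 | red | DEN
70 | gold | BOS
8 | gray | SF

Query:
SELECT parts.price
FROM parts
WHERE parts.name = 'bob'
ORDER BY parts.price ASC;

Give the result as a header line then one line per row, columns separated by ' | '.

== RESULT ==
parts.price
8
9

Derivation:
After WHERE (2 rows):
parts.code | parts.dept | parts.name | parts.price
Z2 | mkt | bob | 9
Y2 | ops | bob | 8
After SELECT (2 rows):
parts.price
9
8
After ORDER BY (2 rows):
parts.price
8
9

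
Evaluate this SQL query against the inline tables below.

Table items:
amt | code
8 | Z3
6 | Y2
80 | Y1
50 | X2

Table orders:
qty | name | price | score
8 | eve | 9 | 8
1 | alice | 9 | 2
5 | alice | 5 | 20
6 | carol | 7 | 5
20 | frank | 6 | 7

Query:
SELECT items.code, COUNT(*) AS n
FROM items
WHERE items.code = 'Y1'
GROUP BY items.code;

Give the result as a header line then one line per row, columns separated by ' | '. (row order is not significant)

After WHERE (1 rows):
items.amt | items.code
80 | Y1
After GROUP BY (1 rows):
items.code | n
Y1 | 1

== RESULT ==
items.code | n
Y1 | 1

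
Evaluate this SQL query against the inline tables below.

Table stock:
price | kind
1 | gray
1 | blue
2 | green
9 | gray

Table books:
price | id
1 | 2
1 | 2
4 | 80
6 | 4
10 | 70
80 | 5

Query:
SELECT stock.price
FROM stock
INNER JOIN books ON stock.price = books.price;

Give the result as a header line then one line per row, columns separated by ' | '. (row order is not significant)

== RESULT ==
stock.price
1
1
1
1

Derivation:
After JOIN books (4 rows):
stock.price | stock.kind | books.price | books.id
1 | gray | 1 | 2
1 | gray | 1 | 2
1 | blue | 1 | 2
1 | blue | 1 | 2
After SELECT (4 rows):
stock.price
1
1
1
1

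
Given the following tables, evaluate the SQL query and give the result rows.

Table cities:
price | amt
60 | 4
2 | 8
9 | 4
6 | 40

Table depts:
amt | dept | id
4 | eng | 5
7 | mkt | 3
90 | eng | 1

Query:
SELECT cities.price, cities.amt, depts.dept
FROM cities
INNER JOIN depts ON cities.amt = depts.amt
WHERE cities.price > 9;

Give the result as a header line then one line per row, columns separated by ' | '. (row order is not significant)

== RESULT ==
cities.price | cities.amt | depts.dept
60 | 4 | eng

Derivation:
After JOIN depts (2 rows):
cities.price | cities.amt | depts.amt | depts.dept | depts.id
60 | 4 | 4 | eng | 5
9 | 4 | 4 | eng | 5
After WHERE (1 rows):
cities.price | cities.amt | depts.amt | depts.dept | depts.id
60 | 4 | 4 | eng | 5
After SELECT (1 rows):
cities.price | cities.amt | depts.dept
60 | 4 | eng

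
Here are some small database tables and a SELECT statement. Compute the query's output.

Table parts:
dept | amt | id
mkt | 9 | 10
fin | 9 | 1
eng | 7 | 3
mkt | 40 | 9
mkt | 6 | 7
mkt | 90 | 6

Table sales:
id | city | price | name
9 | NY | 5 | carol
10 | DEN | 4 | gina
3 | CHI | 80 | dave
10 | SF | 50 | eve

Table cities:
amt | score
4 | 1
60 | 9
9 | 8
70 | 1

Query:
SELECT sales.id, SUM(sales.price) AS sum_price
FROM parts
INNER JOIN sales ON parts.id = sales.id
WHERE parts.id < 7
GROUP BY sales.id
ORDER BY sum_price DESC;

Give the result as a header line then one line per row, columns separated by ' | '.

After JOIN sales (4 rows):
parts.dept | parts.amt | parts.id | sales.id | sales.city | sales.price | sales.name
mkt | 9 | 10 | 10 | DEN | 4 | gina
mkt | 9 | 10 | 10 | SF | 50 | eve
eng | 7 | 3 | 3 | CHI | 80 | dave
mkt | 40 | 9 | 9 | NY | 5 | carol
After WHERE (1 rows):
parts.dept | parts.amt | parts.id | sales.id | sales.city | sales.price | sales.name
eng | 7 | 3 | 3 | CHI | 80 | dave
After GROUP BY (1 rows):
sales.id | sum_price
3 | 80
After ORDER BY (1 rows):
sales.id | sum_price
3 | 80

== RESULT ==
sales.id | sum_price
3 | 80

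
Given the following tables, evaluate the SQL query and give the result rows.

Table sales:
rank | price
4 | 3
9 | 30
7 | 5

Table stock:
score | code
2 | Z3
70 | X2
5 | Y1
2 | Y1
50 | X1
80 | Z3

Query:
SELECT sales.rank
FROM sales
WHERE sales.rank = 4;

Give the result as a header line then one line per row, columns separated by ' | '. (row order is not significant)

== RESULT ==
sales.rank
4

Derivation:
After WHERE (1 rows):
sales.rank | sales.price
4 | 3
After SELECT (1 rows):
sales.rank
4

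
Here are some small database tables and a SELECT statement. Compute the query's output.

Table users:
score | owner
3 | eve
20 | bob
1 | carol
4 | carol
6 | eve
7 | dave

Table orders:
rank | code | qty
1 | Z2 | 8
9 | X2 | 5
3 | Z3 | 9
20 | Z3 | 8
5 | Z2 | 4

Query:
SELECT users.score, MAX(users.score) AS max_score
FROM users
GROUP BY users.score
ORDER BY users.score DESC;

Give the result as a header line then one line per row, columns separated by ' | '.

== RESULT ==
users.score | max_score
20 | 20
7 | 7
6 | 6
4 | 4
3 | 3
1 | 1

Derivation:
After GROUP BY (6 rows):
users.score | max_score
3 | 3
20 | 20
1 | 1
4 | 4
6 | 6
7 | 7
After ORDER BY (6 rows):
users.score | max_score
20 | 20
7 | 7
6 | 6
4 | 4
3 | 3
1 | 1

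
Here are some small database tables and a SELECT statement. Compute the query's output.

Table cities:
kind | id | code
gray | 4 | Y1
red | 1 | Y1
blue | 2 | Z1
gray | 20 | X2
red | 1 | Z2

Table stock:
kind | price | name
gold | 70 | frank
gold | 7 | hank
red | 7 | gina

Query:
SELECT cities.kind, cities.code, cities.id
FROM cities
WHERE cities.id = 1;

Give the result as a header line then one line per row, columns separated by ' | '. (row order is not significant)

After WHERE (2 rows):
cities.kind | cities.id | cities.code
red | 1 | Y1
red | 1 | Z2
After SELECT (2 rows):
cities.kind | cities.code | cities.id
red | Y1 | 1
red | Z2 | 1

== RESULT ==
cities.kind | cities.code | cities.id
red | Y1 | 1
red | Z2 | 1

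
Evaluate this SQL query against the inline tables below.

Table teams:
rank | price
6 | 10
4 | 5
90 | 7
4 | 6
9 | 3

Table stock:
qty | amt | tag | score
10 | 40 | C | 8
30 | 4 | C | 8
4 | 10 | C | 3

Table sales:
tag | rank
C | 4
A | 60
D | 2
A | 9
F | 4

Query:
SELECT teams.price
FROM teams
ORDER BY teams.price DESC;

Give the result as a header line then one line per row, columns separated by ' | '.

After SELECT (5 rows):
teams.price
10
5
7
6
3
After ORDER BY (5 rows):
teams.price
10
7
6
5
3

== RESULT ==
teams.price
10
7
6
5
3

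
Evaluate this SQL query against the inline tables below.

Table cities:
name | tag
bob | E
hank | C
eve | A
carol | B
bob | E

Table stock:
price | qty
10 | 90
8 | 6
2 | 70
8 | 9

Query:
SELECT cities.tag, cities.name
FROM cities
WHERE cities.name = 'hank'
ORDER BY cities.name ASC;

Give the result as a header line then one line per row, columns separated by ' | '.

After WHERE (1 rows):
cities.name | cities.tag
hank | C
After SELECT (1 rows):
cities.tag | cities.name
C | hank
After ORDER BY (1 rows):
cities.tag | cities.name
C | hank

== RESULT ==
cities.tag | cities.name
C | hank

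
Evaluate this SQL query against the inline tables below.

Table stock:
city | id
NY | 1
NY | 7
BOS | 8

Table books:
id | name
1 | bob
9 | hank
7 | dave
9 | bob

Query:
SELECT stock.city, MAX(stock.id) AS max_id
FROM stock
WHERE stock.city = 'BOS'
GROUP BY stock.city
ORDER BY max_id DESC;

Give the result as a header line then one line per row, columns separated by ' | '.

== RESULT ==
stock.city | max_id
BOS | 8

Derivation:
After WHERE (1 rows):
stock.city | stock.id
BOS | 8
After GROUP BY (1 rows):
stock.city | max_id
BOS | 8
After ORDER BY (1 rows):
stock.city | max_id
BOS | 8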